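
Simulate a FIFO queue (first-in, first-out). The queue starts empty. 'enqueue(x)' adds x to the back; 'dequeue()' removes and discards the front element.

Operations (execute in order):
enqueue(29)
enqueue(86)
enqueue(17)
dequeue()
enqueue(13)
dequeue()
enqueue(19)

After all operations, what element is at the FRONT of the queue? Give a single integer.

Answer: 17

Derivation:
enqueue(29): queue = [29]
enqueue(86): queue = [29, 86]
enqueue(17): queue = [29, 86, 17]
dequeue(): queue = [86, 17]
enqueue(13): queue = [86, 17, 13]
dequeue(): queue = [17, 13]
enqueue(19): queue = [17, 13, 19]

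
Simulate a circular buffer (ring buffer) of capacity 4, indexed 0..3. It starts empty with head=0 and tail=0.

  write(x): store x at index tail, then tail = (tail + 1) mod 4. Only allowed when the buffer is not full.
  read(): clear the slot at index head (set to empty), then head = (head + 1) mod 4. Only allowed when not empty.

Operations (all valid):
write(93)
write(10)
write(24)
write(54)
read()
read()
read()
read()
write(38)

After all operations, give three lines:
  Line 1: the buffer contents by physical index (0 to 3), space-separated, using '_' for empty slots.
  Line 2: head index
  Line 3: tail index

write(93): buf=[93 _ _ _], head=0, tail=1, size=1
write(10): buf=[93 10 _ _], head=0, tail=2, size=2
write(24): buf=[93 10 24 _], head=0, tail=3, size=3
write(54): buf=[93 10 24 54], head=0, tail=0, size=4
read(): buf=[_ 10 24 54], head=1, tail=0, size=3
read(): buf=[_ _ 24 54], head=2, tail=0, size=2
read(): buf=[_ _ _ 54], head=3, tail=0, size=1
read(): buf=[_ _ _ _], head=0, tail=0, size=0
write(38): buf=[38 _ _ _], head=0, tail=1, size=1

Answer: 38 _ _ _
0
1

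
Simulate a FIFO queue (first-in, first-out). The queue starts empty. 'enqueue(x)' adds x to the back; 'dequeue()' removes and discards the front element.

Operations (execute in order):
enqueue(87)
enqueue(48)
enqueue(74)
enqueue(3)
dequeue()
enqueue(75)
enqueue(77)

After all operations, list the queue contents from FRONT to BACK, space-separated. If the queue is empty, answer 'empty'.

enqueue(87): [87]
enqueue(48): [87, 48]
enqueue(74): [87, 48, 74]
enqueue(3): [87, 48, 74, 3]
dequeue(): [48, 74, 3]
enqueue(75): [48, 74, 3, 75]
enqueue(77): [48, 74, 3, 75, 77]

Answer: 48 74 3 75 77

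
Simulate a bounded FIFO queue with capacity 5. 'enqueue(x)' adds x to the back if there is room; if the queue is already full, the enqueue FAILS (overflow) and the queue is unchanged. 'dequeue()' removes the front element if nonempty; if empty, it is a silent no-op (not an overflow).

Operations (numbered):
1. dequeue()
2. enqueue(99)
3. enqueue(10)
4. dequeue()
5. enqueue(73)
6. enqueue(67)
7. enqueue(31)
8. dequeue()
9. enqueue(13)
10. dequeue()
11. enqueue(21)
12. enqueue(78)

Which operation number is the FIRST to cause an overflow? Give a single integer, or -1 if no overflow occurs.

Answer: -1

Derivation:
1. dequeue(): empty, no-op, size=0
2. enqueue(99): size=1
3. enqueue(10): size=2
4. dequeue(): size=1
5. enqueue(73): size=2
6. enqueue(67): size=3
7. enqueue(31): size=4
8. dequeue(): size=3
9. enqueue(13): size=4
10. dequeue(): size=3
11. enqueue(21): size=4
12. enqueue(78): size=5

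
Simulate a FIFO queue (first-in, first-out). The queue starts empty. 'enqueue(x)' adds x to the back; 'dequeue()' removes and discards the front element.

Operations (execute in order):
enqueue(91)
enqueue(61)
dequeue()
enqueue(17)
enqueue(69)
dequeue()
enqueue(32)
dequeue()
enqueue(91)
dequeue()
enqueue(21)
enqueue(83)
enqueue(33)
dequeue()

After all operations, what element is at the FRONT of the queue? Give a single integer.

Answer: 91

Derivation:
enqueue(91): queue = [91]
enqueue(61): queue = [91, 61]
dequeue(): queue = [61]
enqueue(17): queue = [61, 17]
enqueue(69): queue = [61, 17, 69]
dequeue(): queue = [17, 69]
enqueue(32): queue = [17, 69, 32]
dequeue(): queue = [69, 32]
enqueue(91): queue = [69, 32, 91]
dequeue(): queue = [32, 91]
enqueue(21): queue = [32, 91, 21]
enqueue(83): queue = [32, 91, 21, 83]
enqueue(33): queue = [32, 91, 21, 83, 33]
dequeue(): queue = [91, 21, 83, 33]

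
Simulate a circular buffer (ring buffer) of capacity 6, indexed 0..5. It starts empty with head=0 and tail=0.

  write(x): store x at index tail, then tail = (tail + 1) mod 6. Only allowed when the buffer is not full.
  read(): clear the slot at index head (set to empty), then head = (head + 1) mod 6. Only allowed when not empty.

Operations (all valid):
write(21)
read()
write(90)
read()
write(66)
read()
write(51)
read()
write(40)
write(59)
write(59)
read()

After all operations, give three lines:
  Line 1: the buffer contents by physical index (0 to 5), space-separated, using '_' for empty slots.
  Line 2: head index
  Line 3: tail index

Answer: 59 _ _ _ _ 59
5
1

Derivation:
write(21): buf=[21 _ _ _ _ _], head=0, tail=1, size=1
read(): buf=[_ _ _ _ _ _], head=1, tail=1, size=0
write(90): buf=[_ 90 _ _ _ _], head=1, tail=2, size=1
read(): buf=[_ _ _ _ _ _], head=2, tail=2, size=0
write(66): buf=[_ _ 66 _ _ _], head=2, tail=3, size=1
read(): buf=[_ _ _ _ _ _], head=3, tail=3, size=0
write(51): buf=[_ _ _ 51 _ _], head=3, tail=4, size=1
read(): buf=[_ _ _ _ _ _], head=4, tail=4, size=0
write(40): buf=[_ _ _ _ 40 _], head=4, tail=5, size=1
write(59): buf=[_ _ _ _ 40 59], head=4, tail=0, size=2
write(59): buf=[59 _ _ _ 40 59], head=4, tail=1, size=3
read(): buf=[59 _ _ _ _ 59], head=5, tail=1, size=2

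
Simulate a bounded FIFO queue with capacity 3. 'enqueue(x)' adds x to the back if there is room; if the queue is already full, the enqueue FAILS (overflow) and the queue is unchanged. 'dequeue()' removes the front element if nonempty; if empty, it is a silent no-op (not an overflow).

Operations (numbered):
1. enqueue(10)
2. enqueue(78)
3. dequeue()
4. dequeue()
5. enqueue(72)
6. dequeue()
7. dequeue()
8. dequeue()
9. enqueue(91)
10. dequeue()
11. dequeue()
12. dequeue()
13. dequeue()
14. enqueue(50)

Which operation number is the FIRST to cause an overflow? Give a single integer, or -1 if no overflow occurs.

1. enqueue(10): size=1
2. enqueue(78): size=2
3. dequeue(): size=1
4. dequeue(): size=0
5. enqueue(72): size=1
6. dequeue(): size=0
7. dequeue(): empty, no-op, size=0
8. dequeue(): empty, no-op, size=0
9. enqueue(91): size=1
10. dequeue(): size=0
11. dequeue(): empty, no-op, size=0
12. dequeue(): empty, no-op, size=0
13. dequeue(): empty, no-op, size=0
14. enqueue(50): size=1

Answer: -1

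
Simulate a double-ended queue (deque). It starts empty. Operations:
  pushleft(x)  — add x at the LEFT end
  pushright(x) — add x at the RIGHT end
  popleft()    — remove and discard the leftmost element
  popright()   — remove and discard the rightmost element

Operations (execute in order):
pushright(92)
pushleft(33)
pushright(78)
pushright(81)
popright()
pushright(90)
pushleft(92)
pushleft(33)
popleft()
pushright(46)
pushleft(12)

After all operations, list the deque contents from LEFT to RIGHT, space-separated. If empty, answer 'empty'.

Answer: 12 92 33 92 78 90 46

Derivation:
pushright(92): [92]
pushleft(33): [33, 92]
pushright(78): [33, 92, 78]
pushright(81): [33, 92, 78, 81]
popright(): [33, 92, 78]
pushright(90): [33, 92, 78, 90]
pushleft(92): [92, 33, 92, 78, 90]
pushleft(33): [33, 92, 33, 92, 78, 90]
popleft(): [92, 33, 92, 78, 90]
pushright(46): [92, 33, 92, 78, 90, 46]
pushleft(12): [12, 92, 33, 92, 78, 90, 46]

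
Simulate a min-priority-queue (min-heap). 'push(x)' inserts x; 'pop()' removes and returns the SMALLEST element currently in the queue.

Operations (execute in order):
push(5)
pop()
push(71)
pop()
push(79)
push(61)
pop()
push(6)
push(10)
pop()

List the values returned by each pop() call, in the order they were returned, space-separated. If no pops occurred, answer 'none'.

push(5): heap contents = [5]
pop() → 5: heap contents = []
push(71): heap contents = [71]
pop() → 71: heap contents = []
push(79): heap contents = [79]
push(61): heap contents = [61, 79]
pop() → 61: heap contents = [79]
push(6): heap contents = [6, 79]
push(10): heap contents = [6, 10, 79]
pop() → 6: heap contents = [10, 79]

Answer: 5 71 61 6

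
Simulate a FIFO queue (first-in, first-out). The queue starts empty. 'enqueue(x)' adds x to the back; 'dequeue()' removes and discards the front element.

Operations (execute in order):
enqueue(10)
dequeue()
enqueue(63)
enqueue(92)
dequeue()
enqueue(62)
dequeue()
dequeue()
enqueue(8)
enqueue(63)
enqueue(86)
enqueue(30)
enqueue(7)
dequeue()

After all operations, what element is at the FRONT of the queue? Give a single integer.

Answer: 63

Derivation:
enqueue(10): queue = [10]
dequeue(): queue = []
enqueue(63): queue = [63]
enqueue(92): queue = [63, 92]
dequeue(): queue = [92]
enqueue(62): queue = [92, 62]
dequeue(): queue = [62]
dequeue(): queue = []
enqueue(8): queue = [8]
enqueue(63): queue = [8, 63]
enqueue(86): queue = [8, 63, 86]
enqueue(30): queue = [8, 63, 86, 30]
enqueue(7): queue = [8, 63, 86, 30, 7]
dequeue(): queue = [63, 86, 30, 7]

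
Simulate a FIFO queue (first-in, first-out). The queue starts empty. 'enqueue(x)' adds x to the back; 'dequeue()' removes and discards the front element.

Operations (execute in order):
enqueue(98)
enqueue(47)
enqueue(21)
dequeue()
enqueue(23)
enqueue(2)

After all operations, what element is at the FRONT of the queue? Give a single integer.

enqueue(98): queue = [98]
enqueue(47): queue = [98, 47]
enqueue(21): queue = [98, 47, 21]
dequeue(): queue = [47, 21]
enqueue(23): queue = [47, 21, 23]
enqueue(2): queue = [47, 21, 23, 2]

Answer: 47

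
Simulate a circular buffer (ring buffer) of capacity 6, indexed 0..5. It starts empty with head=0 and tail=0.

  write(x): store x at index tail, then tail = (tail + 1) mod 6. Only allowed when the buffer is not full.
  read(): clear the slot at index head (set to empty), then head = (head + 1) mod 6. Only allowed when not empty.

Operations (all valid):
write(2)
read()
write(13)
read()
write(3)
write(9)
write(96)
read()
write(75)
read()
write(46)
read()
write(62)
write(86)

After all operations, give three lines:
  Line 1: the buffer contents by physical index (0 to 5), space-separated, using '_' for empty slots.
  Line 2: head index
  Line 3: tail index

Answer: 46 62 86 _ _ 75
5
3

Derivation:
write(2): buf=[2 _ _ _ _ _], head=0, tail=1, size=1
read(): buf=[_ _ _ _ _ _], head=1, tail=1, size=0
write(13): buf=[_ 13 _ _ _ _], head=1, tail=2, size=1
read(): buf=[_ _ _ _ _ _], head=2, tail=2, size=0
write(3): buf=[_ _ 3 _ _ _], head=2, tail=3, size=1
write(9): buf=[_ _ 3 9 _ _], head=2, tail=4, size=2
write(96): buf=[_ _ 3 9 96 _], head=2, tail=5, size=3
read(): buf=[_ _ _ 9 96 _], head=3, tail=5, size=2
write(75): buf=[_ _ _ 9 96 75], head=3, tail=0, size=3
read(): buf=[_ _ _ _ 96 75], head=4, tail=0, size=2
write(46): buf=[46 _ _ _ 96 75], head=4, tail=1, size=3
read(): buf=[46 _ _ _ _ 75], head=5, tail=1, size=2
write(62): buf=[46 62 _ _ _ 75], head=5, tail=2, size=3
write(86): buf=[46 62 86 _ _ 75], head=5, tail=3, size=4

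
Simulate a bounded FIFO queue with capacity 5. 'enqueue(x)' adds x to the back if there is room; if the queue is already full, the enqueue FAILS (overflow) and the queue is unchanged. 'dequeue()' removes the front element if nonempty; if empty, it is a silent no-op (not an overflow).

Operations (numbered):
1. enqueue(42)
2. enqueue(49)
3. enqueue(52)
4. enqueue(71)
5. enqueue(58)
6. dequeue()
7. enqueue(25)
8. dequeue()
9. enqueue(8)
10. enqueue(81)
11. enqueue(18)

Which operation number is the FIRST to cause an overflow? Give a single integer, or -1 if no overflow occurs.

1. enqueue(42): size=1
2. enqueue(49): size=2
3. enqueue(52): size=3
4. enqueue(71): size=4
5. enqueue(58): size=5
6. dequeue(): size=4
7. enqueue(25): size=5
8. dequeue(): size=4
9. enqueue(8): size=5
10. enqueue(81): size=5=cap → OVERFLOW (fail)
11. enqueue(18): size=5=cap → OVERFLOW (fail)

Answer: 10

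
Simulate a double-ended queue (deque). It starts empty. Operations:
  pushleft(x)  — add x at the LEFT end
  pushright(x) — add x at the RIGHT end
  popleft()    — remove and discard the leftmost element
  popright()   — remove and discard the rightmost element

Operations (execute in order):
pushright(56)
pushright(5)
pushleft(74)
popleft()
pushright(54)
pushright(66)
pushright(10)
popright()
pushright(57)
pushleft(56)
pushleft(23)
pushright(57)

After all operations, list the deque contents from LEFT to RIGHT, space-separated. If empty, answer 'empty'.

Answer: 23 56 56 5 54 66 57 57

Derivation:
pushright(56): [56]
pushright(5): [56, 5]
pushleft(74): [74, 56, 5]
popleft(): [56, 5]
pushright(54): [56, 5, 54]
pushright(66): [56, 5, 54, 66]
pushright(10): [56, 5, 54, 66, 10]
popright(): [56, 5, 54, 66]
pushright(57): [56, 5, 54, 66, 57]
pushleft(56): [56, 56, 5, 54, 66, 57]
pushleft(23): [23, 56, 56, 5, 54, 66, 57]
pushright(57): [23, 56, 56, 5, 54, 66, 57, 57]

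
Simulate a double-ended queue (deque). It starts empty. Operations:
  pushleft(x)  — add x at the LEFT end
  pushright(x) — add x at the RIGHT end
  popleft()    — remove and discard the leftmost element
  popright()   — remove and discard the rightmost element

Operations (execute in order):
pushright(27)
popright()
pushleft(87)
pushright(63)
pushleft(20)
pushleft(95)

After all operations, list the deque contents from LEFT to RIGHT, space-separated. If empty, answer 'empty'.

pushright(27): [27]
popright(): []
pushleft(87): [87]
pushright(63): [87, 63]
pushleft(20): [20, 87, 63]
pushleft(95): [95, 20, 87, 63]

Answer: 95 20 87 63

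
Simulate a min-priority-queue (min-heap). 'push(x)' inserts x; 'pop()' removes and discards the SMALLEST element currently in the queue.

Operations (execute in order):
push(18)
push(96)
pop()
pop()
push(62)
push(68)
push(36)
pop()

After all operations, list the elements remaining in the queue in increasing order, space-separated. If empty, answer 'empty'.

push(18): heap contents = [18]
push(96): heap contents = [18, 96]
pop() → 18: heap contents = [96]
pop() → 96: heap contents = []
push(62): heap contents = [62]
push(68): heap contents = [62, 68]
push(36): heap contents = [36, 62, 68]
pop() → 36: heap contents = [62, 68]

Answer: 62 68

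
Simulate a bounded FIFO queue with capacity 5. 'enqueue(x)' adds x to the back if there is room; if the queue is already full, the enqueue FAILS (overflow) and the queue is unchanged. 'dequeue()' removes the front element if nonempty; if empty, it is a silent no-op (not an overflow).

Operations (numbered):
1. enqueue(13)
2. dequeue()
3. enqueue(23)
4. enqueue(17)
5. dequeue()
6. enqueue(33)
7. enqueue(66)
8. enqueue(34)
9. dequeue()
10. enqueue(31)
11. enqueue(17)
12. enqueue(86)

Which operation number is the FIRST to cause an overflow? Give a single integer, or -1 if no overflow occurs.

1. enqueue(13): size=1
2. dequeue(): size=0
3. enqueue(23): size=1
4. enqueue(17): size=2
5. dequeue(): size=1
6. enqueue(33): size=2
7. enqueue(66): size=3
8. enqueue(34): size=4
9. dequeue(): size=3
10. enqueue(31): size=4
11. enqueue(17): size=5
12. enqueue(86): size=5=cap → OVERFLOW (fail)

Answer: 12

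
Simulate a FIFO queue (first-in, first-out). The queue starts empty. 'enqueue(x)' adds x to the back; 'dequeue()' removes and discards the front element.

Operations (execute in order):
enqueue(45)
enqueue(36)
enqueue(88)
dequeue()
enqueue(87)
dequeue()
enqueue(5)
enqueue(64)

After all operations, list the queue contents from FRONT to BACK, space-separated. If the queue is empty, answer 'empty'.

Answer: 88 87 5 64

Derivation:
enqueue(45): [45]
enqueue(36): [45, 36]
enqueue(88): [45, 36, 88]
dequeue(): [36, 88]
enqueue(87): [36, 88, 87]
dequeue(): [88, 87]
enqueue(5): [88, 87, 5]
enqueue(64): [88, 87, 5, 64]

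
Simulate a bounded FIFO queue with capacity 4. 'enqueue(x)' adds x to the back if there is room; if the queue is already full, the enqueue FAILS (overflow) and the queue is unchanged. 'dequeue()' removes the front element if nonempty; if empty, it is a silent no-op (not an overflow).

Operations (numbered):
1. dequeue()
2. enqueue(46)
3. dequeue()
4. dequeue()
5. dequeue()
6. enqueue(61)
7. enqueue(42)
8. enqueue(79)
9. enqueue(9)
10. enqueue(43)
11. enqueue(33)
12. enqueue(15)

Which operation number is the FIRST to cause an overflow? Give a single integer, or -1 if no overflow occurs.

1. dequeue(): empty, no-op, size=0
2. enqueue(46): size=1
3. dequeue(): size=0
4. dequeue(): empty, no-op, size=0
5. dequeue(): empty, no-op, size=0
6. enqueue(61): size=1
7. enqueue(42): size=2
8. enqueue(79): size=3
9. enqueue(9): size=4
10. enqueue(43): size=4=cap → OVERFLOW (fail)
11. enqueue(33): size=4=cap → OVERFLOW (fail)
12. enqueue(15): size=4=cap → OVERFLOW (fail)

Answer: 10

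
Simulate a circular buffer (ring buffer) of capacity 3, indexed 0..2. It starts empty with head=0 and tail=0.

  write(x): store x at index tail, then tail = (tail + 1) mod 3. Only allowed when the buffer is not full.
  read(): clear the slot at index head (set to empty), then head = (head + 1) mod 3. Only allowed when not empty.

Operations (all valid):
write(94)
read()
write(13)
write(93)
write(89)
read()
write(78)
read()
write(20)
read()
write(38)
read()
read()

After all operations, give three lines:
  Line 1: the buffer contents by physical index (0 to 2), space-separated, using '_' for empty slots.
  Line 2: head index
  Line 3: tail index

Answer: 38 _ _
0
1

Derivation:
write(94): buf=[94 _ _], head=0, tail=1, size=1
read(): buf=[_ _ _], head=1, tail=1, size=0
write(13): buf=[_ 13 _], head=1, tail=2, size=1
write(93): buf=[_ 13 93], head=1, tail=0, size=2
write(89): buf=[89 13 93], head=1, tail=1, size=3
read(): buf=[89 _ 93], head=2, tail=1, size=2
write(78): buf=[89 78 93], head=2, tail=2, size=3
read(): buf=[89 78 _], head=0, tail=2, size=2
write(20): buf=[89 78 20], head=0, tail=0, size=3
read(): buf=[_ 78 20], head=1, tail=0, size=2
write(38): buf=[38 78 20], head=1, tail=1, size=3
read(): buf=[38 _ 20], head=2, tail=1, size=2
read(): buf=[38 _ _], head=0, tail=1, size=1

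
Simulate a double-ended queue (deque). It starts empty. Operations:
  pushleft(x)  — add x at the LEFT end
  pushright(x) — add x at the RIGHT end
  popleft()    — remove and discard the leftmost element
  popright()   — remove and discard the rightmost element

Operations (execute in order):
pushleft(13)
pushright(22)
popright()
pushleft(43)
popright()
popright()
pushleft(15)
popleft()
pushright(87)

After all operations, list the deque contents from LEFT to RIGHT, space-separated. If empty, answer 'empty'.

pushleft(13): [13]
pushright(22): [13, 22]
popright(): [13]
pushleft(43): [43, 13]
popright(): [43]
popright(): []
pushleft(15): [15]
popleft(): []
pushright(87): [87]

Answer: 87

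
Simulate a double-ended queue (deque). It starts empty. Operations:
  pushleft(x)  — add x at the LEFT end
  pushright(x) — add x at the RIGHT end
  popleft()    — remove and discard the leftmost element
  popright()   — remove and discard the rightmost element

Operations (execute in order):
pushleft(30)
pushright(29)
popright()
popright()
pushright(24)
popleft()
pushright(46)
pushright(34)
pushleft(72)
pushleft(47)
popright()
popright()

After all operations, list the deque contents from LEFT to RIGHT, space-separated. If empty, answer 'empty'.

Answer: 47 72

Derivation:
pushleft(30): [30]
pushright(29): [30, 29]
popright(): [30]
popright(): []
pushright(24): [24]
popleft(): []
pushright(46): [46]
pushright(34): [46, 34]
pushleft(72): [72, 46, 34]
pushleft(47): [47, 72, 46, 34]
popright(): [47, 72, 46]
popright(): [47, 72]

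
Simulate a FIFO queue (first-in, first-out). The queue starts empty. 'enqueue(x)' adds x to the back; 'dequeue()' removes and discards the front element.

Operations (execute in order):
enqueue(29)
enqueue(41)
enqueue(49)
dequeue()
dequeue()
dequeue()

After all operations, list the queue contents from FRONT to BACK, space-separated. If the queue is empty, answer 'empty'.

enqueue(29): [29]
enqueue(41): [29, 41]
enqueue(49): [29, 41, 49]
dequeue(): [41, 49]
dequeue(): [49]
dequeue(): []

Answer: empty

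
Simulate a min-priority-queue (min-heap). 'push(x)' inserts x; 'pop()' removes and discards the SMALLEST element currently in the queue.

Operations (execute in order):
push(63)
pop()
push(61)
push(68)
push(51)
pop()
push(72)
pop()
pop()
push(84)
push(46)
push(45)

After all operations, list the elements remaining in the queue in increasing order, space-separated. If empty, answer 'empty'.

push(63): heap contents = [63]
pop() → 63: heap contents = []
push(61): heap contents = [61]
push(68): heap contents = [61, 68]
push(51): heap contents = [51, 61, 68]
pop() → 51: heap contents = [61, 68]
push(72): heap contents = [61, 68, 72]
pop() → 61: heap contents = [68, 72]
pop() → 68: heap contents = [72]
push(84): heap contents = [72, 84]
push(46): heap contents = [46, 72, 84]
push(45): heap contents = [45, 46, 72, 84]

Answer: 45 46 72 84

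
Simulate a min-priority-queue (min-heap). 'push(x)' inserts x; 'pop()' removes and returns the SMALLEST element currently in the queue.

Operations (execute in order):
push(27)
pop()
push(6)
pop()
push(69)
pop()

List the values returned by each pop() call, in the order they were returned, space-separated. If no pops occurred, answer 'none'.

Answer: 27 6 69

Derivation:
push(27): heap contents = [27]
pop() → 27: heap contents = []
push(6): heap contents = [6]
pop() → 6: heap contents = []
push(69): heap contents = [69]
pop() → 69: heap contents = []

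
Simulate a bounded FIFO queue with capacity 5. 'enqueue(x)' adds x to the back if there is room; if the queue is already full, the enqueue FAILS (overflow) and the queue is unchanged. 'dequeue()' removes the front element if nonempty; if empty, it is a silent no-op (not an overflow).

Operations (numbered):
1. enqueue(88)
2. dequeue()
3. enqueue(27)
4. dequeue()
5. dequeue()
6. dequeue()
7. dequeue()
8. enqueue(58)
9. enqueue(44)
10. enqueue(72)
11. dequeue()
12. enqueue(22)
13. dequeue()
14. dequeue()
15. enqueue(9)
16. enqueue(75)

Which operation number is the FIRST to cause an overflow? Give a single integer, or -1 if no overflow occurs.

1. enqueue(88): size=1
2. dequeue(): size=0
3. enqueue(27): size=1
4. dequeue(): size=0
5. dequeue(): empty, no-op, size=0
6. dequeue(): empty, no-op, size=0
7. dequeue(): empty, no-op, size=0
8. enqueue(58): size=1
9. enqueue(44): size=2
10. enqueue(72): size=3
11. dequeue(): size=2
12. enqueue(22): size=3
13. dequeue(): size=2
14. dequeue(): size=1
15. enqueue(9): size=2
16. enqueue(75): size=3

Answer: -1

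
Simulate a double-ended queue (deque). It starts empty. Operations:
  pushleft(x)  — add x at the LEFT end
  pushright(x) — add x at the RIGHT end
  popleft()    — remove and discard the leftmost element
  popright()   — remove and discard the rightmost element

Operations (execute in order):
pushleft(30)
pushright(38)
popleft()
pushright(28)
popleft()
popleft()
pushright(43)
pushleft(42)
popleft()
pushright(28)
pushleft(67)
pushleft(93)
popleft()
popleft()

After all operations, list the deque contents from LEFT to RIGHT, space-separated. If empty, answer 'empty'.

Answer: 43 28

Derivation:
pushleft(30): [30]
pushright(38): [30, 38]
popleft(): [38]
pushright(28): [38, 28]
popleft(): [28]
popleft(): []
pushright(43): [43]
pushleft(42): [42, 43]
popleft(): [43]
pushright(28): [43, 28]
pushleft(67): [67, 43, 28]
pushleft(93): [93, 67, 43, 28]
popleft(): [67, 43, 28]
popleft(): [43, 28]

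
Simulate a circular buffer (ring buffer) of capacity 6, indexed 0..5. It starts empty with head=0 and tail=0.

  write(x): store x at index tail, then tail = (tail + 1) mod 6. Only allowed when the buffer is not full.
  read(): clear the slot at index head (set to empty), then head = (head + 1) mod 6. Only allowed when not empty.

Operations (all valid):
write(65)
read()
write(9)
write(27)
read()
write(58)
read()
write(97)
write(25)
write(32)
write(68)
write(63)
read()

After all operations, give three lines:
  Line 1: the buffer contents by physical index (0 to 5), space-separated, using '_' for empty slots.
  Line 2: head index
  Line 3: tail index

Answer: 32 68 63 _ 97 25
4
3

Derivation:
write(65): buf=[65 _ _ _ _ _], head=0, tail=1, size=1
read(): buf=[_ _ _ _ _ _], head=1, tail=1, size=0
write(9): buf=[_ 9 _ _ _ _], head=1, tail=2, size=1
write(27): buf=[_ 9 27 _ _ _], head=1, tail=3, size=2
read(): buf=[_ _ 27 _ _ _], head=2, tail=3, size=1
write(58): buf=[_ _ 27 58 _ _], head=2, tail=4, size=2
read(): buf=[_ _ _ 58 _ _], head=3, tail=4, size=1
write(97): buf=[_ _ _ 58 97 _], head=3, tail=5, size=2
write(25): buf=[_ _ _ 58 97 25], head=3, tail=0, size=3
write(32): buf=[32 _ _ 58 97 25], head=3, tail=1, size=4
write(68): buf=[32 68 _ 58 97 25], head=3, tail=2, size=5
write(63): buf=[32 68 63 58 97 25], head=3, tail=3, size=6
read(): buf=[32 68 63 _ 97 25], head=4, tail=3, size=5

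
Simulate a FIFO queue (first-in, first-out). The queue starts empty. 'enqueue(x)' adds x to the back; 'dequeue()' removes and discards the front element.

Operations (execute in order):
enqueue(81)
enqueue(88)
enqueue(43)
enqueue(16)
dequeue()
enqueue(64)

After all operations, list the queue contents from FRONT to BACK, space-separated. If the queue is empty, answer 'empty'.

Answer: 88 43 16 64

Derivation:
enqueue(81): [81]
enqueue(88): [81, 88]
enqueue(43): [81, 88, 43]
enqueue(16): [81, 88, 43, 16]
dequeue(): [88, 43, 16]
enqueue(64): [88, 43, 16, 64]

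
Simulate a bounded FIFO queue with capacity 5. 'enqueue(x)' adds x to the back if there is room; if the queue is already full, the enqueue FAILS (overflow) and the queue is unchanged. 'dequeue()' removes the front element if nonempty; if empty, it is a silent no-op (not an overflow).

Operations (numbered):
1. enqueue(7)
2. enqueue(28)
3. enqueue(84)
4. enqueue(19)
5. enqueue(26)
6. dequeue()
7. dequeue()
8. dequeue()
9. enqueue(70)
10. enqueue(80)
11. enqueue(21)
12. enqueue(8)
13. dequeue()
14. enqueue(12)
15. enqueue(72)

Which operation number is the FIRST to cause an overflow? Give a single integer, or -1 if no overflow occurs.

1. enqueue(7): size=1
2. enqueue(28): size=2
3. enqueue(84): size=3
4. enqueue(19): size=4
5. enqueue(26): size=5
6. dequeue(): size=4
7. dequeue(): size=3
8. dequeue(): size=2
9. enqueue(70): size=3
10. enqueue(80): size=4
11. enqueue(21): size=5
12. enqueue(8): size=5=cap → OVERFLOW (fail)
13. dequeue(): size=4
14. enqueue(12): size=5
15. enqueue(72): size=5=cap → OVERFLOW (fail)

Answer: 12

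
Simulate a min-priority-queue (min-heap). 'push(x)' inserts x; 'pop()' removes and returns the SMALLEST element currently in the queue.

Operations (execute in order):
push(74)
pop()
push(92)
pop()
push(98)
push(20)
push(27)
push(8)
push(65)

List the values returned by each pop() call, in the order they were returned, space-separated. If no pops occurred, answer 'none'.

Answer: 74 92

Derivation:
push(74): heap contents = [74]
pop() → 74: heap contents = []
push(92): heap contents = [92]
pop() → 92: heap contents = []
push(98): heap contents = [98]
push(20): heap contents = [20, 98]
push(27): heap contents = [20, 27, 98]
push(8): heap contents = [8, 20, 27, 98]
push(65): heap contents = [8, 20, 27, 65, 98]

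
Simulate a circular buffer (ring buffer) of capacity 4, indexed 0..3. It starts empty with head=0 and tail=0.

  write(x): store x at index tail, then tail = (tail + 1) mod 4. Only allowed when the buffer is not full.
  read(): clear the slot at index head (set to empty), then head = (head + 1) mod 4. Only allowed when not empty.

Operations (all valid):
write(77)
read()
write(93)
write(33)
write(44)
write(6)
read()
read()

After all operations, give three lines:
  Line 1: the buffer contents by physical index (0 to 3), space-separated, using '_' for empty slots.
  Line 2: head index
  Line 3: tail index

Answer: 6 _ _ 44
3
1

Derivation:
write(77): buf=[77 _ _ _], head=0, tail=1, size=1
read(): buf=[_ _ _ _], head=1, tail=1, size=0
write(93): buf=[_ 93 _ _], head=1, tail=2, size=1
write(33): buf=[_ 93 33 _], head=1, tail=3, size=2
write(44): buf=[_ 93 33 44], head=1, tail=0, size=3
write(6): buf=[6 93 33 44], head=1, tail=1, size=4
read(): buf=[6 _ 33 44], head=2, tail=1, size=3
read(): buf=[6 _ _ 44], head=3, tail=1, size=2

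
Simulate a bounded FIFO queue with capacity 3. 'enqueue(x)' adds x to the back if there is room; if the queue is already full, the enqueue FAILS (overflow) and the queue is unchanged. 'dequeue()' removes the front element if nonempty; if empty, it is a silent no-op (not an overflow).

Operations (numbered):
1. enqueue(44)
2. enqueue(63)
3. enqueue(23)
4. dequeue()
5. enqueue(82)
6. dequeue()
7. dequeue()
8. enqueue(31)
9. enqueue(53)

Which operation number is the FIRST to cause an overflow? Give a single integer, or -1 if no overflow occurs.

Answer: -1

Derivation:
1. enqueue(44): size=1
2. enqueue(63): size=2
3. enqueue(23): size=3
4. dequeue(): size=2
5. enqueue(82): size=3
6. dequeue(): size=2
7. dequeue(): size=1
8. enqueue(31): size=2
9. enqueue(53): size=3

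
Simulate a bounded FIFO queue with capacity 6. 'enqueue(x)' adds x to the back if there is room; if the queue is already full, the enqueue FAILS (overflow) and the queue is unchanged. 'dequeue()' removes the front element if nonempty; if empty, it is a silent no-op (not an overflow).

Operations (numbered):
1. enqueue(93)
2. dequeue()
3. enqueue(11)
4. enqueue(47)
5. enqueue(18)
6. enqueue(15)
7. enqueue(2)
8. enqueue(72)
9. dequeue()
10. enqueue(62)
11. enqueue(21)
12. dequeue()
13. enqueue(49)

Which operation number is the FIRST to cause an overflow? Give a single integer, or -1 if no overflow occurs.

1. enqueue(93): size=1
2. dequeue(): size=0
3. enqueue(11): size=1
4. enqueue(47): size=2
5. enqueue(18): size=3
6. enqueue(15): size=4
7. enqueue(2): size=5
8. enqueue(72): size=6
9. dequeue(): size=5
10. enqueue(62): size=6
11. enqueue(21): size=6=cap → OVERFLOW (fail)
12. dequeue(): size=5
13. enqueue(49): size=6

Answer: 11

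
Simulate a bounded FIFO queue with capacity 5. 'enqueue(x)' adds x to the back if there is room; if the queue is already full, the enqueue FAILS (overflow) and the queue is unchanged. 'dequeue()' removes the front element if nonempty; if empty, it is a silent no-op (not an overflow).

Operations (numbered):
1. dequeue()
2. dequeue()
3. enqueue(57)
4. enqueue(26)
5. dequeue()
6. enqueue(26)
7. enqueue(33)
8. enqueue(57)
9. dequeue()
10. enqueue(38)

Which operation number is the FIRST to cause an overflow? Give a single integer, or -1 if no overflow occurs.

Answer: -1

Derivation:
1. dequeue(): empty, no-op, size=0
2. dequeue(): empty, no-op, size=0
3. enqueue(57): size=1
4. enqueue(26): size=2
5. dequeue(): size=1
6. enqueue(26): size=2
7. enqueue(33): size=3
8. enqueue(57): size=4
9. dequeue(): size=3
10. enqueue(38): size=4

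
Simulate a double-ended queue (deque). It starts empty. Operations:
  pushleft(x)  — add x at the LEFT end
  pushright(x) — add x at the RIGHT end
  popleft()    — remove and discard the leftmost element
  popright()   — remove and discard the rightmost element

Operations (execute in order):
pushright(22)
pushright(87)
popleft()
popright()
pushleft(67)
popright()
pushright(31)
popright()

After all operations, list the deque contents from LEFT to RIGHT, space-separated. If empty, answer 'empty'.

Answer: empty

Derivation:
pushright(22): [22]
pushright(87): [22, 87]
popleft(): [87]
popright(): []
pushleft(67): [67]
popright(): []
pushright(31): [31]
popright(): []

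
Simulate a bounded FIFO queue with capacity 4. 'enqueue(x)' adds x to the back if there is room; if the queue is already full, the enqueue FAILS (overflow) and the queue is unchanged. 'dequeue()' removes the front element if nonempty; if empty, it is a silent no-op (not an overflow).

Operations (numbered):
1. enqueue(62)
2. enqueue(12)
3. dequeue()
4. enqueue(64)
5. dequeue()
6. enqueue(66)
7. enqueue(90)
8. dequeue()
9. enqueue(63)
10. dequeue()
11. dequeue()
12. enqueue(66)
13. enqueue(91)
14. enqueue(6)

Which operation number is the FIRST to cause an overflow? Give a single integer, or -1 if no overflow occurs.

1. enqueue(62): size=1
2. enqueue(12): size=2
3. dequeue(): size=1
4. enqueue(64): size=2
5. dequeue(): size=1
6. enqueue(66): size=2
7. enqueue(90): size=3
8. dequeue(): size=2
9. enqueue(63): size=3
10. dequeue(): size=2
11. dequeue(): size=1
12. enqueue(66): size=2
13. enqueue(91): size=3
14. enqueue(6): size=4

Answer: -1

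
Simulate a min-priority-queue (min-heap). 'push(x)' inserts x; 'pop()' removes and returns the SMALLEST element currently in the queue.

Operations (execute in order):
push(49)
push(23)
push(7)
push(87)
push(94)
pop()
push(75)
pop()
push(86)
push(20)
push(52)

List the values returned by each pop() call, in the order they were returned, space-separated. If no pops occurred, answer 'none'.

push(49): heap contents = [49]
push(23): heap contents = [23, 49]
push(7): heap contents = [7, 23, 49]
push(87): heap contents = [7, 23, 49, 87]
push(94): heap contents = [7, 23, 49, 87, 94]
pop() → 7: heap contents = [23, 49, 87, 94]
push(75): heap contents = [23, 49, 75, 87, 94]
pop() → 23: heap contents = [49, 75, 87, 94]
push(86): heap contents = [49, 75, 86, 87, 94]
push(20): heap contents = [20, 49, 75, 86, 87, 94]
push(52): heap contents = [20, 49, 52, 75, 86, 87, 94]

Answer: 7 23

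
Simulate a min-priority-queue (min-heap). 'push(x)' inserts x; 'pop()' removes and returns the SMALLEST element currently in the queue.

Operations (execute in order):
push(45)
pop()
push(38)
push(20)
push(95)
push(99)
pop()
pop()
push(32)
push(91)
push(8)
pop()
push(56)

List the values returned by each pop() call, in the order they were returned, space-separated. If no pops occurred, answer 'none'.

Answer: 45 20 38 8

Derivation:
push(45): heap contents = [45]
pop() → 45: heap contents = []
push(38): heap contents = [38]
push(20): heap contents = [20, 38]
push(95): heap contents = [20, 38, 95]
push(99): heap contents = [20, 38, 95, 99]
pop() → 20: heap contents = [38, 95, 99]
pop() → 38: heap contents = [95, 99]
push(32): heap contents = [32, 95, 99]
push(91): heap contents = [32, 91, 95, 99]
push(8): heap contents = [8, 32, 91, 95, 99]
pop() → 8: heap contents = [32, 91, 95, 99]
push(56): heap contents = [32, 56, 91, 95, 99]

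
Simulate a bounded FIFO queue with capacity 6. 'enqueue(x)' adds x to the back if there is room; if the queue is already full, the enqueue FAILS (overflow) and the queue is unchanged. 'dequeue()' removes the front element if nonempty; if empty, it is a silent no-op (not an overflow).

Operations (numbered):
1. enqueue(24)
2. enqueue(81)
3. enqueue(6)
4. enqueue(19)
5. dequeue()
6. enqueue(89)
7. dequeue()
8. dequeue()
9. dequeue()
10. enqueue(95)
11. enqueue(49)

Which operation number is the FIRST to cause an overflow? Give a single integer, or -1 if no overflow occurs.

1. enqueue(24): size=1
2. enqueue(81): size=2
3. enqueue(6): size=3
4. enqueue(19): size=4
5. dequeue(): size=3
6. enqueue(89): size=4
7. dequeue(): size=3
8. dequeue(): size=2
9. dequeue(): size=1
10. enqueue(95): size=2
11. enqueue(49): size=3

Answer: -1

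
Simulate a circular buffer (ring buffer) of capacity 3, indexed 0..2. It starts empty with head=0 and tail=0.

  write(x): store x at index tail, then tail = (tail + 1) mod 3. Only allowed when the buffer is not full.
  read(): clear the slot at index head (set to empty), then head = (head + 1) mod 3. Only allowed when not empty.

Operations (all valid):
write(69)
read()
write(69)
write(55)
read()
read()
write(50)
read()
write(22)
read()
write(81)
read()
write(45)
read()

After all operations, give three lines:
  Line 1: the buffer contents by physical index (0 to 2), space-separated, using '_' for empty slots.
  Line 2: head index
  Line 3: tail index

write(69): buf=[69 _ _], head=0, tail=1, size=1
read(): buf=[_ _ _], head=1, tail=1, size=0
write(69): buf=[_ 69 _], head=1, tail=2, size=1
write(55): buf=[_ 69 55], head=1, tail=0, size=2
read(): buf=[_ _ 55], head=2, tail=0, size=1
read(): buf=[_ _ _], head=0, tail=0, size=0
write(50): buf=[50 _ _], head=0, tail=1, size=1
read(): buf=[_ _ _], head=1, tail=1, size=0
write(22): buf=[_ 22 _], head=1, tail=2, size=1
read(): buf=[_ _ _], head=2, tail=2, size=0
write(81): buf=[_ _ 81], head=2, tail=0, size=1
read(): buf=[_ _ _], head=0, tail=0, size=0
write(45): buf=[45 _ _], head=0, tail=1, size=1
read(): buf=[_ _ _], head=1, tail=1, size=0

Answer: _ _ _
1
1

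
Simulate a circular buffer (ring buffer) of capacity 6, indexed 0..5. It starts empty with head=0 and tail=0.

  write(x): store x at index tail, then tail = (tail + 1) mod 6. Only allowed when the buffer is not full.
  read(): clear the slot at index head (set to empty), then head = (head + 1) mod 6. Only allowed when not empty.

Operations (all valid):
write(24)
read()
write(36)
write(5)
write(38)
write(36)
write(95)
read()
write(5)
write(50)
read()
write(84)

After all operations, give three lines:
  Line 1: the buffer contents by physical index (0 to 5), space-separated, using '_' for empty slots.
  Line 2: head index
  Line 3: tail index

write(24): buf=[24 _ _ _ _ _], head=0, tail=1, size=1
read(): buf=[_ _ _ _ _ _], head=1, tail=1, size=0
write(36): buf=[_ 36 _ _ _ _], head=1, tail=2, size=1
write(5): buf=[_ 36 5 _ _ _], head=1, tail=3, size=2
write(38): buf=[_ 36 5 38 _ _], head=1, tail=4, size=3
write(36): buf=[_ 36 5 38 36 _], head=1, tail=5, size=4
write(95): buf=[_ 36 5 38 36 95], head=1, tail=0, size=5
read(): buf=[_ _ 5 38 36 95], head=2, tail=0, size=4
write(5): buf=[5 _ 5 38 36 95], head=2, tail=1, size=5
write(50): buf=[5 50 5 38 36 95], head=2, tail=2, size=6
read(): buf=[5 50 _ 38 36 95], head=3, tail=2, size=5
write(84): buf=[5 50 84 38 36 95], head=3, tail=3, size=6

Answer: 5 50 84 38 36 95
3
3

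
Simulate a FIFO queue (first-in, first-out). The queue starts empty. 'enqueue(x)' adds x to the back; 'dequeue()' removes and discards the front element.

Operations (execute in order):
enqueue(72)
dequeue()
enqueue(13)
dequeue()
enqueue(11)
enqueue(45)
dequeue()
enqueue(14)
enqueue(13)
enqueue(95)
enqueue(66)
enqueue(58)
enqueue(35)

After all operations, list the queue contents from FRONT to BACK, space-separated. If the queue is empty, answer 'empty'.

Answer: 45 14 13 95 66 58 35

Derivation:
enqueue(72): [72]
dequeue(): []
enqueue(13): [13]
dequeue(): []
enqueue(11): [11]
enqueue(45): [11, 45]
dequeue(): [45]
enqueue(14): [45, 14]
enqueue(13): [45, 14, 13]
enqueue(95): [45, 14, 13, 95]
enqueue(66): [45, 14, 13, 95, 66]
enqueue(58): [45, 14, 13, 95, 66, 58]
enqueue(35): [45, 14, 13, 95, 66, 58, 35]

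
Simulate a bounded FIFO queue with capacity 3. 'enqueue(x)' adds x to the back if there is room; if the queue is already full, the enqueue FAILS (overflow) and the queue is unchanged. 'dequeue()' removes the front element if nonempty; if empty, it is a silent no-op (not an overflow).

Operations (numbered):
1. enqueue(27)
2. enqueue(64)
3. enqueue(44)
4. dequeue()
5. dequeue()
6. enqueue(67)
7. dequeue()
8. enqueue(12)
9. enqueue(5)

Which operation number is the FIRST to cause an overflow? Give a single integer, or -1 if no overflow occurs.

Answer: -1

Derivation:
1. enqueue(27): size=1
2. enqueue(64): size=2
3. enqueue(44): size=3
4. dequeue(): size=2
5. dequeue(): size=1
6. enqueue(67): size=2
7. dequeue(): size=1
8. enqueue(12): size=2
9. enqueue(5): size=3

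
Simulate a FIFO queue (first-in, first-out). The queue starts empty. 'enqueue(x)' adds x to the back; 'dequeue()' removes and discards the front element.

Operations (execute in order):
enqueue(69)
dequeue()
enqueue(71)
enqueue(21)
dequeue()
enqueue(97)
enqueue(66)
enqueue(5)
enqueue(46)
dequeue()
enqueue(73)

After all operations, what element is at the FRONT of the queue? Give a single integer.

enqueue(69): queue = [69]
dequeue(): queue = []
enqueue(71): queue = [71]
enqueue(21): queue = [71, 21]
dequeue(): queue = [21]
enqueue(97): queue = [21, 97]
enqueue(66): queue = [21, 97, 66]
enqueue(5): queue = [21, 97, 66, 5]
enqueue(46): queue = [21, 97, 66, 5, 46]
dequeue(): queue = [97, 66, 5, 46]
enqueue(73): queue = [97, 66, 5, 46, 73]

Answer: 97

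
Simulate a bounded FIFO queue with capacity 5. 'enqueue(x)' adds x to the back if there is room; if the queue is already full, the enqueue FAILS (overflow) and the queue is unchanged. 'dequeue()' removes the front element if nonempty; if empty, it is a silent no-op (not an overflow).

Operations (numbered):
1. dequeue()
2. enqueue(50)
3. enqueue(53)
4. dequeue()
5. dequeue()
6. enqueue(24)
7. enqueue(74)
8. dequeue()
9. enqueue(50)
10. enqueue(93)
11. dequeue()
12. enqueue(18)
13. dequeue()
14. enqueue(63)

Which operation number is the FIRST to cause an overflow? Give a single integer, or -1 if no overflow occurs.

Answer: -1

Derivation:
1. dequeue(): empty, no-op, size=0
2. enqueue(50): size=1
3. enqueue(53): size=2
4. dequeue(): size=1
5. dequeue(): size=0
6. enqueue(24): size=1
7. enqueue(74): size=2
8. dequeue(): size=1
9. enqueue(50): size=2
10. enqueue(93): size=3
11. dequeue(): size=2
12. enqueue(18): size=3
13. dequeue(): size=2
14. enqueue(63): size=3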